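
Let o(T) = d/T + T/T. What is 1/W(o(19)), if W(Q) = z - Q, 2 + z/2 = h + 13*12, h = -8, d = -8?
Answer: 19/5537 ≈ 0.0034315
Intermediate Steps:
o(T) = 1 - 8/T (o(T) = -8/T + T/T = -8/T + 1 = 1 - 8/T)
z = 292 (z = -4 + 2*(-8 + 13*12) = -4 + 2*(-8 + 156) = -4 + 2*148 = -4 + 296 = 292)
W(Q) = 292 - Q
1/W(o(19)) = 1/(292 - (-8 + 19)/19) = 1/(292 - 11/19) = 1/(5537/19) = 19/5537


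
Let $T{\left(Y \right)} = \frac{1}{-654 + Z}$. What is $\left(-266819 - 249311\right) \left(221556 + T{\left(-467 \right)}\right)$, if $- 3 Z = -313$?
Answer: $- \frac{188565948915330}{1649} \approx -1.1435 \cdot 10^{11}$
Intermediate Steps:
$Z = \frac{313}{3}$ ($Z = \left(- \frac{1}{3}\right) \left(-313\right) = \frac{313}{3} \approx 104.33$)
$T{\left(Y \right)} = - \frac{3}{1649}$ ($T{\left(Y \right)} = \frac{1}{-654 + \frac{313}{3}} = \frac{1}{- \frac{1649}{3}} = - \frac{3}{1649}$)
$\left(-266819 - 249311\right) \left(221556 + T{\left(-467 \right)}\right) = \left(-266819 - 249311\right) \left(221556 - \frac{3}{1649}\right) = \left(-516130\right) \frac{365345841}{1649} = - \frac{188565948915330}{1649}$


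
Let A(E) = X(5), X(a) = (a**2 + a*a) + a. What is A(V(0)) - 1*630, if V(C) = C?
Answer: -575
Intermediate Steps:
X(a) = a + 2*a**2 (X(a) = (a**2 + a**2) + a = 2*a**2 + a = a + 2*a**2)
A(E) = 55 (A(E) = 5*(1 + 2*5) = 5*(1 + 10) = 5*11 = 55)
A(V(0)) - 1*630 = 55 - 1*630 = 55 - 630 = -575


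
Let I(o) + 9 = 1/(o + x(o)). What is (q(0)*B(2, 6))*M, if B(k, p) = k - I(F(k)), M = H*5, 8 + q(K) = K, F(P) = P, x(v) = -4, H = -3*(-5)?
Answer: -6900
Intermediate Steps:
H = 15
q(K) = -8 + K
M = 75 (M = 15*5 = 75)
I(o) = -9 + 1/(-4 + o) (I(o) = -9 + 1/(o - 4) = -9 + 1/(-4 + o))
B(k, p) = k - (37 - 9*k)/(-4 + k)
(q(0)*B(2, 6))*M = ((-8 + 0)*((-37 + 2² + 5*2)/(-4 + 2)))*75 = -8*(-37 + 4 + 10)/(-2)*75 = -(-4)*(-23)*75 = -8*23/2*75 = -92*75 = -6900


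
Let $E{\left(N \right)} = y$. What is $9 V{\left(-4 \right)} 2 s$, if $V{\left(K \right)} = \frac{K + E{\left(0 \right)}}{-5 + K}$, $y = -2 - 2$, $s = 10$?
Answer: $160$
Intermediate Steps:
$y = -4$
$E{\left(N \right)} = -4$
$V{\left(K \right)} = \frac{-4 + K}{-5 + K}$ ($V{\left(K \right)} = \frac{K - 4}{-5 + K} = \frac{-4 + K}{-5 + K}$)
$9 V{\left(-4 \right)} 2 s = 9 \frac{-4 - 4}{-5 - 4} \cdot 2 \cdot 10 = 9 \frac{1}{-9} \left(-8\right) 2 \cdot 10 = 9 \left(- \frac{1}{9}\right) \left(-8\right) 2 \cdot 10 = 9 \cdot \frac{8}{9} \cdot 2 \cdot 10 = 9 \cdot \frac{16}{9} \cdot 10 = 16 \cdot 10 = 160$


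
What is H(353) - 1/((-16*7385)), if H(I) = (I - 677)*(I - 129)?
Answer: -8575580159/118160 ≈ -72576.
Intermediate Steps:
H(I) = (-677 + I)*(-129 + I)
H(353) - 1/((-16*7385)) = (87333 + 353² - 806*353) - 1/((-16*7385)) = (87333 + 124609 - 284518) - 1/(-118160) = -72576 - 1*(-1/118160) = -72576 + 1/118160 = -8575580159/118160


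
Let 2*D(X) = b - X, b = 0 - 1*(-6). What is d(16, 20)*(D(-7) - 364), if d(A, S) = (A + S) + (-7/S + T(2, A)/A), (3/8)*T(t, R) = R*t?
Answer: -351637/24 ≈ -14652.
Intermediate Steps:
b = 6 (b = 0 + 6 = 6)
T(t, R) = 8*R*t/3 (T(t, R) = 8*(R*t)/3 = 8*R*t/3)
D(X) = 3 - X/2 (D(X) = (6 - X)/2 = 3 - X/2)
d(A, S) = 16/3 + A + S - 7/S (d(A, S) = (A + S) + (-7/S + ((8/3)*A*2)/A) = (A + S) + (-7/S + (16*A/3)/A) = (A + S) + (-7/S + 16/3) = (A + S) + (16/3 - 7/S) = 16/3 + A + S - 7/S)
d(16, 20)*(D(-7) - 364) = (16/3 + 16 + 20 - 7/20)*((3 - 1/2*(-7)) - 364) = (16/3 + 16 + 20 - 7*1/20)*((3 + 7/2) - 364) = (16/3 + 16 + 20 - 7/20)*(13/2 - 364) = (2459/60)*(-715/2) = -351637/24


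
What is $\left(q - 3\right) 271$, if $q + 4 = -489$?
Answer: $-134416$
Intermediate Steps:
$q = -493$ ($q = -4 - 489 = -493$)
$\left(q - 3\right) 271 = \left(-493 - 3\right) 271 = \left(-496\right) 271 = -134416$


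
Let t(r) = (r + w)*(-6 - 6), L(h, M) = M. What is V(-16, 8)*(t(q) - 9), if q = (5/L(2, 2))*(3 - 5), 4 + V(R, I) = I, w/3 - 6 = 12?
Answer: -2388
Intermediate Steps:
w = 54 (w = 18 + 3*12 = 18 + 36 = 54)
V(R, I) = -4 + I
q = -5 (q = (5/2)*(3 - 5) = (5*(½))*(-2) = (5/2)*(-2) = -5)
t(r) = -648 - 12*r (t(r) = (r + 54)*(-6 - 6) = (54 + r)*(-12) = -648 - 12*r)
V(-16, 8)*(t(q) - 9) = (-4 + 8)*((-648 - 12*(-5)) - 9) = 4*((-648 + 60) - 9) = 4*(-588 - 9) = 4*(-597) = -2388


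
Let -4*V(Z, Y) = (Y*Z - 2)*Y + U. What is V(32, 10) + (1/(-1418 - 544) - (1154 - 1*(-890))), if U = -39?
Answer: -11101979/3924 ≈ -2829.3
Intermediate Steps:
V(Z, Y) = 39/4 - Y*(-2 + Y*Z)/4 (V(Z, Y) = -((Y*Z - 2)*Y - 39)/4 = -((-2 + Y*Z)*Y - 39)/4 = -(Y*(-2 + Y*Z) - 39)/4 = -(-39 + Y*(-2 + Y*Z))/4 = 39/4 - Y*(-2 + Y*Z)/4)
V(32, 10) + (1/(-1418 - 544) - (1154 - 1*(-890))) = (39/4 + (½)*10 - ¼*32*10²) + (1/(-1418 - 544) - (1154 - 1*(-890))) = (39/4 + 5 - ¼*32*100) + (1/(-1962) - (1154 + 890)) = (39/4 + 5 - 800) + (-1/1962 - 1*2044) = -3141/4 + (-1/1962 - 2044) = -3141/4 - 4010329/1962 = -11101979/3924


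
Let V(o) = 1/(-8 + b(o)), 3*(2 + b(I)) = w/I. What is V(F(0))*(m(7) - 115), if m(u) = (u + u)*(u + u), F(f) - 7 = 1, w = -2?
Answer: -972/121 ≈ -8.0331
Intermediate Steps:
F(f) = 8 (F(f) = 7 + 1 = 8)
m(u) = 4*u**2 (m(u) = (2*u)*(2*u) = 4*u**2)
b(I) = -2 - 2/(3*I) (b(I) = -2 + (-2/I)/3 = -2 - 2/(3*I))
V(o) = 1/(-10 - 2/(3*o)) (V(o) = 1/(-8 + (-2 - 2/(3*o))) = 1/(-10 - 2/(3*o)))
V(F(0))*(m(7) - 115) = (-3*8/(2 + 30*8))*(4*7**2 - 115) = (-3*8/(2 + 240))*(4*49 - 115) = (-3*8/242)*(196 - 115) = -3*8*1/242*81 = -12/121*81 = -972/121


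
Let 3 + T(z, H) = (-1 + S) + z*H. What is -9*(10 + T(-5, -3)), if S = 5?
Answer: -234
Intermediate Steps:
T(z, H) = 1 + H*z (T(z, H) = -3 + ((-1 + 5) + z*H) = -3 + (4 + H*z) = 1 + H*z)
-9*(10 + T(-5, -3)) = -9*(10 + (1 - 3*(-5))) = -9*(10 + (1 + 15)) = -9*(10 + 16) = -9*26 = -234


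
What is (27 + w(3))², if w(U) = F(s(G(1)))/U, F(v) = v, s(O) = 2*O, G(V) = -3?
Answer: 625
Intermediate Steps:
w(U) = -6/U (w(U) = (2*(-3))/U = -6/U)
(27 + w(3))² = (27 - 6/3)² = (27 - 6*⅓)² = (27 - 2)² = 25² = 625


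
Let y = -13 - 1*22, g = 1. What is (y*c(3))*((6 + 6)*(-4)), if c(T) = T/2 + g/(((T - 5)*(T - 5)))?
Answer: 2940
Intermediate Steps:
y = -35 (y = -13 - 22 = -35)
c(T) = (-5 + T)**(-2) + T/2 (c(T) = T/2 + 1/((T - 5)*(T - 5)) = T*(1/2) + 1/((-5 + T)*(-5 + T)) = T/2 + 1/(-5 + T)**2 = T/2 + (-5 + T)**(-2) = (-5 + T)**(-2) + T/2)
(y*c(3))*((6 + 6)*(-4)) = (-35*((-5 + 3)**(-2) + (1/2)*3))*((6 + 6)*(-4)) = (-35*((-2)**(-2) + 3/2))*(12*(-4)) = -35*(1/4 + 3/2)*(-48) = -35*7/4*(-48) = -245/4*(-48) = 2940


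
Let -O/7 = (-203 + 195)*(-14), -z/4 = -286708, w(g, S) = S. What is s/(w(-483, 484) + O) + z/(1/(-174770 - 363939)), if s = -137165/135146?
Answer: -5009662635478991447/8108760 ≈ -6.1781e+11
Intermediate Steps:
z = 1146832 (z = -4*(-286708) = 1146832)
O = -784 (O = -7*(-203 + 195)*(-14) = -(-56)*(-14) = -7*112 = -784)
s = -137165/135146 (s = -137165*1/135146 = -137165/135146 ≈ -1.0149)
s/(w(-483, 484) + O) + z/(1/(-174770 - 363939)) = -137165/(135146*(484 - 784)) + 1146832/(1/(-174770 - 363939)) = -137165/135146/(-300) + 1146832/(1/(-538709)) = -137165/135146*(-1/300) + 1146832/(-1/538709) = 27433/8108760 + 1146832*(-538709) = 27433/8108760 - 617808719888 = -5009662635478991447/8108760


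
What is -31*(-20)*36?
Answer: 22320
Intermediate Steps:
-31*(-20)*36 = 620*36 = 22320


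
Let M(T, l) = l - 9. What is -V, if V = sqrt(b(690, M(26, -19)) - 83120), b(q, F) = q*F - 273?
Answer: -I*sqrt(102713) ≈ -320.49*I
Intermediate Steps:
M(T, l) = -9 + l
b(q, F) = -273 + F*q (b(q, F) = F*q - 273 = -273 + F*q)
V = I*sqrt(102713) (V = sqrt((-273 + (-9 - 19)*690) - 83120) = sqrt((-273 - 28*690) - 83120) = sqrt((-273 - 19320) - 83120) = sqrt(-19593 - 83120) = sqrt(-102713) = I*sqrt(102713) ≈ 320.49*I)
-V = -I*sqrt(102713)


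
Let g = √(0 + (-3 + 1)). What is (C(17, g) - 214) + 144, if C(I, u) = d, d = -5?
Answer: -75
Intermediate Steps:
g = I*√2 (g = √(0 - 2) = √(-2) = I*√2 ≈ 1.4142*I)
C(I, u) = -5
(C(17, g) - 214) + 144 = (-5 - 214) + 144 = -219 + 144 = -75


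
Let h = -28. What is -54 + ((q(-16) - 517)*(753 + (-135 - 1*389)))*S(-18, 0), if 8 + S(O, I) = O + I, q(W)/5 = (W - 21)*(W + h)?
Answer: -45387396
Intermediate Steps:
q(W) = 5*(-28 + W)*(-21 + W) (q(W) = 5*((W - 21)*(W - 28)) = 5*((-21 + W)*(-28 + W)) = 5*((-28 + W)*(-21 + W)) = 5*(-28 + W)*(-21 + W))
S(O, I) = -8 + I + O (S(O, I) = -8 + (O + I) = -8 + (I + O) = -8 + I + O)
-54 + ((q(-16) - 517)*(753 + (-135 - 1*389)))*S(-18, 0) = -54 + (((2940 - 245*(-16) + 5*(-16)**2) - 517)*(753 + (-135 - 1*389)))*(-8 + 0 - 18) = -54 + (((2940 + 3920 + 5*256) - 517)*(753 + (-135 - 389)))*(-26) = -54 + (((2940 + 3920 + 1280) - 517)*(753 - 524))*(-26) = -54 + ((8140 - 517)*229)*(-26) = -54 + (7623*229)*(-26) = -54 + 1745667*(-26) = -54 - 45387342 = -45387396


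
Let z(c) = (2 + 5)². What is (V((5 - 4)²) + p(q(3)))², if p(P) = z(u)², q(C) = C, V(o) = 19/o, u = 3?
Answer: 5856400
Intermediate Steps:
z(c) = 49 (z(c) = 7² = 49)
p(P) = 2401 (p(P) = 49² = 2401)
(V((5 - 4)²) + p(q(3)))² = (19/((5 - 4)²) + 2401)² = (19/(1²) + 2401)² = (19/1 + 2401)² = (19*1 + 2401)² = (19 + 2401)² = 2420² = 5856400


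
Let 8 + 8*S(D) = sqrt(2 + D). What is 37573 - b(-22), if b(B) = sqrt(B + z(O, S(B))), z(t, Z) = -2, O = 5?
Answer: 37573 - 2*I*sqrt(6) ≈ 37573.0 - 4.899*I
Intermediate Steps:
S(D) = -1 + sqrt(2 + D)/8
b(B) = sqrt(-2 + B) (b(B) = sqrt(B - 2) = sqrt(-2 + B))
37573 - b(-22) = 37573 - sqrt(-2 - 22) = 37573 - sqrt(-24) = 37573 - 2*I*sqrt(6)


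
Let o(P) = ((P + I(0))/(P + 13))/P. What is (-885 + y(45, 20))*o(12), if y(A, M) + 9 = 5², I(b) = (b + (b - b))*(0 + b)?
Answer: -869/25 ≈ -34.760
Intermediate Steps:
I(b) = b² (I(b) = (b + 0)*b = b*b = b²)
y(A, M) = 16 (y(A, M) = -9 + 5² = -9 + 25 = 16)
o(P) = 1/(13 + P) (o(P) = ((P + 0²)/(P + 13))/P = ((P + 0)/(13 + P))/P = (P/(13 + P))/P = 1/(13 + P))
(-885 + y(45, 20))*o(12) = (-885 + 16)/(13 + 12) = -869/25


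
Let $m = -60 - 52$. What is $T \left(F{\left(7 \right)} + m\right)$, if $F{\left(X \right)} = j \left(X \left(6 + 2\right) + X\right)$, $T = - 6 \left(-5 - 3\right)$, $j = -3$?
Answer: $-14448$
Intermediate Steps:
$m = -112$
$T = 48$ ($T = \left(-6\right) \left(-8\right) = 48$)
$F{\left(X \right)} = - 27 X$ ($F{\left(X \right)} = - 3 \left(X \left(6 + 2\right) + X\right) = - 3 \left(X 8 + X\right) = - 3 \left(8 X + X\right) = - 3 \cdot 9 X = - 27 X$)
$T \left(F{\left(7 \right)} + m\right) = 48 \left(\left(-27\right) 7 - 112\right) = 48 \left(-189 - 112\right) = 48 \left(-301\right) = -14448$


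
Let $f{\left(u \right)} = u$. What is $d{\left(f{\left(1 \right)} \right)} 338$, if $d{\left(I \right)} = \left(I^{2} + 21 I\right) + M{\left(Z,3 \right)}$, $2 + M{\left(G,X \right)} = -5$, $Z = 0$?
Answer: $5070$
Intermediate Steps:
$M{\left(G,X \right)} = -7$ ($M{\left(G,X \right)} = -2 - 5 = -7$)
$d{\left(I \right)} = -7 + I^{2} + 21 I$ ($d{\left(I \right)} = \left(I^{2} + 21 I\right) - 7 = -7 + I^{2} + 21 I$)
$d{\left(f{\left(1 \right)} \right)} 338 = \left(-7 + 1^{2} + 21 \cdot 1\right) 338 = \left(-7 + 1 + 21\right) 338 = 15 \cdot 338 = 5070$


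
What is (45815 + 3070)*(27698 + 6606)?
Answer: 1676951040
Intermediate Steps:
(45815 + 3070)*(27698 + 6606) = 48885*34304 = 1676951040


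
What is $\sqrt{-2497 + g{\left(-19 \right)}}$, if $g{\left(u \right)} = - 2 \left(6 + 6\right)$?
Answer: $i \sqrt{2521} \approx 50.21 i$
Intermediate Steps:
$g{\left(u \right)} = -24$ ($g{\left(u \right)} = \left(-2\right) 12 = -24$)
$\sqrt{-2497 + g{\left(-19 \right)}} = \sqrt{-2497 - 24} = \sqrt{-2521} = i \sqrt{2521}$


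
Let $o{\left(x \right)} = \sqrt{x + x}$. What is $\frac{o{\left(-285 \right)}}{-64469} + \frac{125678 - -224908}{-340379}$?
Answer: $- \frac{350586}{340379} - \frac{i \sqrt{570}}{64469} \approx -1.03 - 0.00037033 i$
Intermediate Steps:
$o{\left(x \right)} = \sqrt{2} \sqrt{x}$ ($o{\left(x \right)} = \sqrt{2 x} = \sqrt{2} \sqrt{x}$)
$\frac{o{\left(-285 \right)}}{-64469} + \frac{125678 - -224908}{-340379} = \frac{\sqrt{2} \sqrt{-285}}{-64469} + \frac{125678 - -224908}{-340379} = \sqrt{2} i \sqrt{285} \left(- \frac{1}{64469}\right) + \left(125678 + 224908\right) \left(- \frac{1}{340379}\right) = i \sqrt{570} \left(- \frac{1}{64469}\right) + 350586 \left(- \frac{1}{340379}\right) = - \frac{i \sqrt{570}}{64469} - \frac{350586}{340379} = - \frac{350586}{340379} - \frac{i \sqrt{570}}{64469}$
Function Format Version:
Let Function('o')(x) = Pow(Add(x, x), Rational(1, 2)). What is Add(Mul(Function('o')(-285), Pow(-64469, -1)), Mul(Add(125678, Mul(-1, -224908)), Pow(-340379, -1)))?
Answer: Add(Rational(-350586, 340379), Mul(Rational(-1, 64469), I, Pow(570, Rational(1, 2)))) ≈ Add(-1.0300, Mul(-0.00037033, I))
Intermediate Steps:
Function('o')(x) = Mul(Pow(2, Rational(1, 2)), Pow(x, Rational(1, 2))) (Function('o')(x) = Pow(Mul(2, x), Rational(1, 2)) = Mul(Pow(2, Rational(1, 2)), Pow(x, Rational(1, 2))))
Add(Mul(Function('o')(-285), Pow(-64469, -1)), Mul(Add(125678, Mul(-1, -224908)), Pow(-340379, -1))) = Add(Mul(Mul(Pow(2, Rational(1, 2)), Pow(-285, Rational(1, 2))), Pow(-64469, -1)), Mul(Add(125678, Mul(-1, -224908)), Pow(-340379, -1))) = Add(Mul(Mul(Pow(2, Rational(1, 2)), Mul(I, Pow(285, Rational(1, 2)))), Rational(-1, 64469)), Mul(Add(125678, 224908), Rational(-1, 340379))) = Add(Mul(Mul(I, Pow(570, Rational(1, 2))), Rational(-1, 64469)), Mul(350586, Rational(-1, 340379))) = Add(Mul(Rational(-1, 64469), I, Pow(570, Rational(1, 2))), Rational(-350586, 340379)) = Add(Rational(-350586, 340379), Mul(Rational(-1, 64469), I, Pow(570, Rational(1, 2))))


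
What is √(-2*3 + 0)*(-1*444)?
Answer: -444*I*√6 ≈ -1087.6*I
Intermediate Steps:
√(-2*3 + 0)*(-1*444) = √(-6 + 0)*(-444) = √(-6)*(-444) = (I*√6)*(-444) = -444*I*√6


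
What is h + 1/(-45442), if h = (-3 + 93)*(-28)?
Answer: -114513841/45442 ≈ -2520.0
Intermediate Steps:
h = -2520 (h = 90*(-28) = -2520)
h + 1/(-45442) = -2520 + 1/(-45442) = -2520 - 1/45442 = -114513841/45442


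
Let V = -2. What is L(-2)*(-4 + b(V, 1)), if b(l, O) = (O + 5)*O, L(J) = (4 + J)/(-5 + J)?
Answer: -4/7 ≈ -0.57143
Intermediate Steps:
L(J) = (4 + J)/(-5 + J)
b(l, O) = O*(5 + O) (b(l, O) = (5 + O)*O = O*(5 + O))
L(-2)*(-4 + b(V, 1)) = ((4 - 2)/(-5 - 2))*(-4 + 1*(5 + 1)) = (2/(-7))*(-4 + 1*6) = (-1/7*2)*(-4 + 6) = -2/7*2 = -4/7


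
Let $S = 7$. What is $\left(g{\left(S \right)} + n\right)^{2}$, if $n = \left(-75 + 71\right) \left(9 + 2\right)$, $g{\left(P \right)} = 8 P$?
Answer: $144$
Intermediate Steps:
$n = -44$ ($n = \left(-4\right) 11 = -44$)
$\left(g{\left(S \right)} + n\right)^{2} = \left(8 \cdot 7 - 44\right)^{2} = \left(56 - 44\right)^{2} = 12^{2} = 144$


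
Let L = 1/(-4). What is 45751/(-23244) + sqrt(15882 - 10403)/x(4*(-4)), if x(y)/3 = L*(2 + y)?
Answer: -45751/23244 + 2*sqrt(5479)/21 ≈ 5.0813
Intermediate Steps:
L = -1/4 ≈ -0.25000
x(y) = -3/2 - 3*y/4 (x(y) = 3*(-(2 + y)/4) = 3*(-1/2 - y/4) = -3/2 - 3*y/4)
45751/(-23244) + sqrt(15882 - 10403)/x(4*(-4)) = 45751/(-23244) + sqrt(15882 - 10403)/(-3/2 - 3*(-4)) = 45751*(-1/23244) + sqrt(5479)/(-3/2 - 3/4*(-16)) = -45751/23244 + sqrt(5479)/(-3/2 + 12) = -45751/23244 + sqrt(5479)/(21/2) = -45751/23244 + sqrt(5479)*(2/21) = -45751/23244 + 2*sqrt(5479)/21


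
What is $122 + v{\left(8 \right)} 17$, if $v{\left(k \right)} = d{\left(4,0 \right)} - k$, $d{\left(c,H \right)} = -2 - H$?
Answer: $-48$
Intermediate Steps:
$v{\left(k \right)} = -2 - k$ ($v{\left(k \right)} = \left(-2 - 0\right) - k = \left(-2 + 0\right) - k = -2 - k$)
$122 + v{\left(8 \right)} 17 = 122 + \left(-2 - 8\right) 17 = 122 - 170 = -48$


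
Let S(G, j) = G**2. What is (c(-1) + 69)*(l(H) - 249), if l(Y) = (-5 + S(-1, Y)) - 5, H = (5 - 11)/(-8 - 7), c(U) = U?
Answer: -17544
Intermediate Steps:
H = 2/5 (H = -6/(-15) = -6*(-1/15) = 2/5 ≈ 0.40000)
l(Y) = -9 (l(Y) = (-5 + (-1)**2) - 5 = (-5 + 1) - 5 = -4 - 5 = -9)
(c(-1) + 69)*(l(H) - 249) = (-1 + 69)*(-9 - 249) = 68*(-258) = -17544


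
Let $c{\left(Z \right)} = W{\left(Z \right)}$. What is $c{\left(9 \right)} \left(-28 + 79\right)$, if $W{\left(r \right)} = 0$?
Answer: $0$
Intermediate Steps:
$c{\left(Z \right)} = 0$
$c{\left(9 \right)} \left(-28 + 79\right) = 0 \left(-28 + 79\right) = 0 \cdot 51 = 0$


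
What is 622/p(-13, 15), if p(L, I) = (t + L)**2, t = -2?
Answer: 622/225 ≈ 2.7644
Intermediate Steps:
p(L, I) = (-2 + L)**2
622/p(-13, 15) = 622/((-2 - 13)**2) = 622/((-15)**2) = 622/225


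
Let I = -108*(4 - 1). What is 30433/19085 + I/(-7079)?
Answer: 221618747/135102715 ≈ 1.6404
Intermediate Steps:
I = -324 (I = -108*3 = -324)
30433/19085 + I/(-7079) = 30433/19085 - 324/(-7079) = 30433*(1/19085) - 324*(-1/7079) = 30433/19085 + 324/7079 = 221618747/135102715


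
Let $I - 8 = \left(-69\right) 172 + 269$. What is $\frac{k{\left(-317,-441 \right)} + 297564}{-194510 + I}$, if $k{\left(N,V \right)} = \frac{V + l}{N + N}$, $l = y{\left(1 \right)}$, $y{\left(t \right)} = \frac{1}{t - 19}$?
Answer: $- \frac{3395808307}{2352024612} \approx -1.4438$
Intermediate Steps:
$y{\left(t \right)} = \frac{1}{-19 + t}$
$l = - \frac{1}{18}$ ($l = \frac{1}{-19 + 1} = \frac{1}{-18} = - \frac{1}{18} \approx -0.055556$)
$I = -11591$ ($I = 8 + \left(\left(-69\right) 172 + 269\right) = 8 + \left(-11868 + 269\right) = 8 - 11599 = -11591$)
$k{\left(N,V \right)} = \frac{- \frac{1}{18} + V}{2 N}$ ($k{\left(N,V \right)} = \frac{V - \frac{1}{18}}{N + N} = \frac{- \frac{1}{18} + V}{2 N}$)
$\frac{k{\left(-317,-441 \right)} + 297564}{-194510 + I} = \frac{\frac{-1 + 18 \left(-441\right)}{36 \left(-317\right)} + 297564}{-194510 - 11591} = \frac{\frac{1}{36} \left(- \frac{1}{317}\right) \left(-1 - 7938\right) + 297564}{-206101} = \left(\frac{1}{36} \left(- \frac{1}{317}\right) \left(-7939\right) + 297564\right) \left(- \frac{1}{206101}\right) = \left(\frac{7939}{11412} + 297564\right) \left(- \frac{1}{206101}\right) = \frac{3395808307}{11412} \left(- \frac{1}{206101}\right) = - \frac{3395808307}{2352024612}$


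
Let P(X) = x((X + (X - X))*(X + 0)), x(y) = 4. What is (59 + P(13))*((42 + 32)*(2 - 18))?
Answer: -74592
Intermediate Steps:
P(X) = 4
(59 + P(13))*((42 + 32)*(2 - 18)) = (59 + 4)*((42 + 32)*(2 - 18)) = 63*(74*(-16)) = 63*(-1184) = -74592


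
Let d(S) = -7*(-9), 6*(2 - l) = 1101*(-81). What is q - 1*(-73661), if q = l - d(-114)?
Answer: 176927/2 ≈ 88464.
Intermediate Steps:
l = 29731/2 (l = 2 - 367*(-81)/2 = 2 - ⅙*(-89181) = 2 + 29727/2 = 29731/2 ≈ 14866.)
d(S) = 63
q = 29605/2 (q = 29731/2 - 1*63 = 29731/2 - 63 = 29605/2 ≈ 14803.)
q - 1*(-73661) = 29605/2 - 1*(-73661) = 29605/2 + 73661 = 176927/2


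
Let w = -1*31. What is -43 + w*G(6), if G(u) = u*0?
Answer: -43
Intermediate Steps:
w = -31
G(u) = 0
-43 + w*G(6) = -43 - 31*0 = -43 + 0 = -43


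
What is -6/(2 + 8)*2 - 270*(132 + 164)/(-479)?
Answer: 396726/2395 ≈ 165.65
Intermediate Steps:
-6/(2 + 8)*2 - 270*(132 + 164)/(-479) = -6/10*2 - 79920*(-1)/479 = -6*1/10*2 - 270*(-296/479) = -3/5*2 + 79920/479 = -6/5 + 79920/479 = 396726/2395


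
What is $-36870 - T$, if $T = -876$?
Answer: $-35994$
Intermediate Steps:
$-36870 - T = -36870 - -876 = -36870 + 876 = -35994$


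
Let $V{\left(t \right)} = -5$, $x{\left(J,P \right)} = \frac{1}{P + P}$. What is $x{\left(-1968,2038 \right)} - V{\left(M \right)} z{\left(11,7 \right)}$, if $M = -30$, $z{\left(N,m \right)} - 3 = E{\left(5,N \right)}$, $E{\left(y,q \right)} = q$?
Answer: $\frac{285321}{4076} \approx 70.0$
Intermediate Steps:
$z{\left(N,m \right)} = 3 + N$
$x{\left(J,P \right)} = \frac{1}{2 P}$
$x{\left(-1968,2038 \right)} - V{\left(M \right)} z{\left(11,7 \right)} = \frac{1}{2 \cdot 2038} - - 5 \left(3 + 11\right) = \frac{1}{2} \cdot \frac{1}{2038} - \left(-5\right) 14 = \frac{1}{4076} - -70 = \frac{1}{4076} + 70 = \frac{285321}{4076}$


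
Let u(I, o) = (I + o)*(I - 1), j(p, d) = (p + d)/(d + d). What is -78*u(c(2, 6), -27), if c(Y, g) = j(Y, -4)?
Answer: -12519/8 ≈ -1564.9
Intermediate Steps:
j(p, d) = (d + p)/(2*d) (j(p, d) = (d + p)/((2*d)) = (d + p)*(1/(2*d)) = (d + p)/(2*d))
c(Y, g) = ½ - Y/8 (c(Y, g) = (½)*(-4 + Y)/(-4) = (½)*(-¼)*(-4 + Y) = ½ - Y/8)
u(I, o) = (-1 + I)*(I + o) (u(I, o) = (I + o)*(-1 + I) = (-1 + I)*(I + o))
-78*u(c(2, 6), -27) = -78*((½ - ⅛*2)² - (½ - ⅛*2) - 1*(-27) + (½ - ⅛*2)*(-27)) = -78*((½ - ¼)² - (½ - ¼) + 27 + (½ - ¼)*(-27)) = -78*((¼)² - 1*¼ + 27 + (¼)*(-27)) = -78*(1/16 - ¼ + 27 - 27/4) = -78*321/16 = -12519/8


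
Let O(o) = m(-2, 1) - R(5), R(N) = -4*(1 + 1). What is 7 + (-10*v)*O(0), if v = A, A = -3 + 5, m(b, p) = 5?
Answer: -253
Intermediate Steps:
R(N) = -8 (R(N) = -4*2 = -8)
A = 2
v = 2
O(o) = 13 (O(o) = 5 - 1*(-8) = 5 + 8 = 13)
7 + (-10*v)*O(0) = 7 - 10*2*13 = 7 - 20*13 = 7 - 260 = -253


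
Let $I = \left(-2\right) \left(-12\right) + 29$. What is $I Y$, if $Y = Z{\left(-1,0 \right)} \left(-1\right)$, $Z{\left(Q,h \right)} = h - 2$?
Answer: $106$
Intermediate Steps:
$Z{\left(Q,h \right)} = -2 + h$ ($Z{\left(Q,h \right)} = h - 2 = -2 + h$)
$I = 53$ ($I = 24 + 29 = 53$)
$Y = 2$ ($Y = \left(-2 + 0\right) \left(-1\right) = \left(-2\right) \left(-1\right) = 2$)
$I Y = 53 \cdot 2 = 106$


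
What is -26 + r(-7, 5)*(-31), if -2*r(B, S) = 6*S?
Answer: 439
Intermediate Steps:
r(B, S) = -3*S
-26 + r(-7, 5)*(-31) = -26 - 3*5*(-31) = -26 - 15*(-31) = -26 + 465 = 439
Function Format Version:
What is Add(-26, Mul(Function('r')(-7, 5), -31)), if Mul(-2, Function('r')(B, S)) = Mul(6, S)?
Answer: 439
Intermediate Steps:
Function('r')(B, S) = Mul(-3, S) (Function('r')(B, S) = Mul(Rational(-1, 2), Mul(6, S)) = Mul(-3, S))
Add(-26, Mul(Function('r')(-7, 5), -31)) = Add(-26, Mul(Mul(-3, 5), -31)) = Add(-26, Mul(-15, -31)) = Add(-26, 465) = 439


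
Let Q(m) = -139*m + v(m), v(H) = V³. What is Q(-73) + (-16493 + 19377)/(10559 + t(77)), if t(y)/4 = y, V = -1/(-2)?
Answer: 882173531/86936 ≈ 10147.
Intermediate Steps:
V = ½ (V = -1*(-½) = ½ ≈ 0.50000)
v(H) = ⅛ (v(H) = (½)³ = ⅛)
t(y) = 4*y
Q(m) = ⅛ - 139*m (Q(m) = -139*m + ⅛ = ⅛ - 139*m)
Q(-73) + (-16493 + 19377)/(10559 + t(77)) = (⅛ - 139*(-73)) + (-16493 + 19377)/(10559 + 4*77) = (⅛ + 10147) + 2884/(10559 + 308) = 81177/8 + 2884/10867 = 882173531/86936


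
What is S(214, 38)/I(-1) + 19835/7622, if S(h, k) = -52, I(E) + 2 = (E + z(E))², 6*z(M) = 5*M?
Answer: -13296469/373478 ≈ -35.602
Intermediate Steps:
z(M) = 5*M/6 (z(M) = (5*M)/6 = 5*M/6)
I(E) = -2 + 121*E²/36 (I(E) = -2 + (E + 5*E/6)² = -2 + (11*E/6)² = -2 + 121*E²/36)
S(214, 38)/I(-1) + 19835/7622 = -52/(-2 + (121/36)*(-1)²) + 19835/7622 = -52/(-2 + (121/36)*1) + 19835*(1/7622) = -52/(-2 + 121/36) + 19835/7622 = -52/49/36 + 19835/7622 = -52*36/49 + 19835/7622 = -1872/49 + 19835/7622 = -13296469/373478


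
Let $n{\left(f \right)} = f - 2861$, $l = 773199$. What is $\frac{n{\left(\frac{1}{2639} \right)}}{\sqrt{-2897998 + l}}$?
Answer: $\frac{7550178 i \sqrt{2124799}}{5607344561} \approx 1.9627 i$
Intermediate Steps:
$n{\left(f \right)} = -2861 + f$
$\frac{n{\left(\frac{1}{2639} \right)}}{\sqrt{-2897998 + l}} = \frac{-2861 + \frac{1}{2639}}{\sqrt{-2897998 + 773199}} = \frac{-2861 + \frac{1}{2639}}{\sqrt{-2124799}} = - \frac{7550178}{2639 i \sqrt{2124799}} = - \frac{7550178 \left(- \frac{i \sqrt{2124799}}{2124799}\right)}{2639} = \frac{7550178 i \sqrt{2124799}}{5607344561}$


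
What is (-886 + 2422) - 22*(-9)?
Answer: 1734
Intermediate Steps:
(-886 + 2422) - 22*(-9) = 1536 + 198 = 1734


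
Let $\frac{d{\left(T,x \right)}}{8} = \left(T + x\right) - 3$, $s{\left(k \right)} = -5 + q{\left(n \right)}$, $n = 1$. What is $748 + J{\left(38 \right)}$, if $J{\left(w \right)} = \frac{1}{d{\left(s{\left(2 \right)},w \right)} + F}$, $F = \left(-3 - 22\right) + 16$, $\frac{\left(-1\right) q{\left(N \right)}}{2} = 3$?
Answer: $\frac{136885}{183} \approx 748.01$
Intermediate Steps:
$q{\left(N \right)} = -6$ ($q{\left(N \right)} = \left(-2\right) 3 = -6$)
$s{\left(k \right)} = -11$ ($s{\left(k \right)} = -5 - 6 = -11$)
$F = -9$ ($F = -25 + 16 = -9$)
$d{\left(T,x \right)} = -24 + 8 T + 8 x$ ($d{\left(T,x \right)} = 8 \left(\left(T + x\right) - 3\right) = 8 \left(-3 + T + x\right) = -24 + 8 T + 8 x$)
$J{\left(w \right)} = \frac{1}{-121 + 8 w}$ ($J{\left(w \right)} = \frac{1}{\left(-24 + 8 \left(-11\right) + 8 w\right) - 9} = \frac{1}{\left(-24 - 88 + 8 w\right) - 9} = \frac{1}{\left(-112 + 8 w\right) - 9} = \frac{1}{-121 + 8 w}$)
$748 + J{\left(38 \right)} = 748 + \frac{1}{-121 + 8 \cdot 38} = 748 + \frac{1}{-121 + 304} = 748 + \frac{1}{183} = \frac{136885}{183}$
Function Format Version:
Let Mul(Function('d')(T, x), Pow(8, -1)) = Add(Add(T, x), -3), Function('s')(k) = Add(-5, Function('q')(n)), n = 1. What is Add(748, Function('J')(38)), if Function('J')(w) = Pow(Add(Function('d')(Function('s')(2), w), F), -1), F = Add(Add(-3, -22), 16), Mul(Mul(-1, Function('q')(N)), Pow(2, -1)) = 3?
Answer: Rational(136885, 183) ≈ 748.01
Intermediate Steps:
Function('q')(N) = -6 (Function('q')(N) = Mul(-2, 3) = -6)
Function('s')(k) = -11 (Function('s')(k) = Add(-5, -6) = -11)
F = -9 (F = Add(-25, 16) = -9)
Function('d')(T, x) = Add(-24, Mul(8, T), Mul(8, x)) (Function('d')(T, x) = Mul(8, Add(Add(T, x), -3)) = Mul(8, Add(-3, T, x)) = Add(-24, Mul(8, T), Mul(8, x)))
Function('J')(w) = Pow(Add(-121, Mul(8, w)), -1) (Function('J')(w) = Pow(Add(Add(-24, Mul(8, -11), Mul(8, w)), -9), -1) = Pow(Add(Add(-24, -88, Mul(8, w)), -9), -1) = Pow(Add(Add(-112, Mul(8, w)), -9), -1) = Pow(Add(-121, Mul(8, w)), -1))
Add(748, Function('J')(38)) = Add(748, Pow(Add(-121, Mul(8, 38)), -1)) = Add(748, Pow(Add(-121, 304), -1)) = Add(748, Pow(183, -1)) = Add(748, Rational(1, 183)) = Rational(136885, 183)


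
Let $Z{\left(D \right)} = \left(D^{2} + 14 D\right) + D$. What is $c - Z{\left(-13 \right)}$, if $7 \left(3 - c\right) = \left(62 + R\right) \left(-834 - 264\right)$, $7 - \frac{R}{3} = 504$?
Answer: $- \frac{1568839}{7} \approx -2.2412 \cdot 10^{5}$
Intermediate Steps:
$R = -1491$ ($R = 21 - 1512 = -1491$)
$c = - \frac{1569021}{7}$ ($c = 3 - \frac{\left(62 - 1491\right) \left(-834 - 264\right)}{7} = 3 - \frac{\left(-1429\right) \left(-1098\right)}{7} = 3 - \frac{1569042}{7} = - \frac{1569021}{7} \approx -2.2415 \cdot 10^{5}$)
$Z{\left(D \right)} = D^{2} + 15 D$
$c - Z{\left(-13 \right)} = - \frac{1569021}{7} - - 13 \left(15 - 13\right) = - \frac{1569021}{7} - \left(-13\right) 2 = - \frac{1569021}{7} - -26 = - \frac{1569021}{7} + 26 = - \frac{1568839}{7}$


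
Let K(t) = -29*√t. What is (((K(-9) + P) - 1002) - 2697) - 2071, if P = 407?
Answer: -5363 - 87*I ≈ -5363.0 - 87.0*I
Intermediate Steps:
(((K(-9) + P) - 1002) - 2697) - 2071 = (((-87*I + 407) - 1002) - 2697) - 2071 = (((407 - 87*I) - 1002) - 2697) - 2071 = ((-595 - 87*I) - 2697) - 2071 = (-3292 - 87*I) - 2071 = -5363 - 87*I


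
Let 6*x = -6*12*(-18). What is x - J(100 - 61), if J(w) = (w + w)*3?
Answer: -18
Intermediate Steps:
x = 216 (x = (-6*12*(-18))/6 = (-72*(-18))/6 = (⅙)*1296 = 216)
J(w) = 6*w (J(w) = (2*w)*3 = 6*w)
x - J(100 - 61) = 216 - 6*(100 - 61) = 216 - 6*39 = 216 - 1*234 = 216 - 234 = -18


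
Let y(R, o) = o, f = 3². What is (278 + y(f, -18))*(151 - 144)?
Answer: 1820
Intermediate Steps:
f = 9
(278 + y(f, -18))*(151 - 144) = (278 - 18)*(151 - 144) = 260*7 = 1820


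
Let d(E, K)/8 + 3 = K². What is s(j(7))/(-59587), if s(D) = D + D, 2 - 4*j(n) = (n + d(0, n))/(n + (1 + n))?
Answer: 23/119174 ≈ 0.00019300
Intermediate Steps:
d(E, K) = -24 + 8*K²
j(n) = ½ - (-24 + n + 8*n²)/(4*(1 + 2*n)) (j(n) = ½ - (n + (-24 + 8*n²))/(4*(n + (1 + n))) = ½ - (-24 + n + 8*n²)/(4*(1 + 2*n)))
s(D) = 2*D
s(j(7))/(-59587) = (2*((26 - 8*7² + 3*7)/(4*(1 + 2*7))))/(-59587) = (2*((26 - 8*49 + 21)/(4*(1 + 14))))*(-1/59587) = (2*((¼)*(26 - 392 + 21)/15))*(-1/59587) = (2*((¼)*(1/15)*(-345)))*(-1/59587) = (2*(-23/4))*(-1/59587) = -23/2*(-1/59587) = 23/119174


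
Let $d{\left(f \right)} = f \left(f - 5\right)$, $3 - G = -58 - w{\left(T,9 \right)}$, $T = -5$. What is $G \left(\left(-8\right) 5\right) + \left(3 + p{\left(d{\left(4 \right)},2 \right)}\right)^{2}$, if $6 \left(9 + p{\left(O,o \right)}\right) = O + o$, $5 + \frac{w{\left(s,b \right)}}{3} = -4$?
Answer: $- \frac{11879}{9} \approx -1319.9$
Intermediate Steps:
$w{\left(s,b \right)} = -27$ ($w{\left(s,b \right)} = -15 + 3 \left(-4\right) = -15 - 12 = -27$)
$G = 34$ ($G = 3 - \left(-58 - -27\right) = 3 - \left(-58 + 27\right) = 3 - -31 = 3 + 31 = 34$)
$d{\left(f \right)} = f \left(-5 + f\right)$
$p{\left(O,o \right)} = -9 + \frac{O}{6} + \frac{o}{6}$ ($p{\left(O,o \right)} = -9 + \frac{O + o}{6} = -9 + \left(\frac{O}{6} + \frac{o}{6}\right) = -9 + \frac{O}{6} + \frac{o}{6}$)
$G \left(\left(-8\right) 5\right) + \left(3 + p{\left(d{\left(4 \right)},2 \right)}\right)^{2} = 34 \left(\left(-8\right) 5\right) + \left(3 + \left(-9 + \frac{4 \left(-5 + 4\right)}{6} + \frac{1}{6} \cdot 2\right)\right)^{2} = 34 \left(-40\right) + \left(3 + \left(-9 + \frac{4 \left(-1\right)}{6} + \frac{1}{3}\right)\right)^{2} = -1360 + \left(3 + \left(-9 + \frac{1}{6} \left(-4\right) + \frac{1}{3}\right)\right)^{2} = -1360 + \left(3 - \frac{28}{3}\right)^{2} = -1360 + \left(- \frac{19}{3}\right)^{2} = -1360 + \frac{361}{9} = - \frac{11879}{9}$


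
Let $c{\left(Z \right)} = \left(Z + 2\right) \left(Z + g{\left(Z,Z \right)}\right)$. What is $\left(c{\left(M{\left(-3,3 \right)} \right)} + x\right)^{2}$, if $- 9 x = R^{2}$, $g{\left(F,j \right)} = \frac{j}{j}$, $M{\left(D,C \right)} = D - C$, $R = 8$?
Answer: $\frac{13456}{81} \approx 166.12$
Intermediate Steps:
$g{\left(F,j \right)} = 1$
$c{\left(Z \right)} = \left(1 + Z\right) \left(2 + Z\right)$ ($c{\left(Z \right)} = \left(Z + 2\right) \left(Z + 1\right) = \left(2 + Z\right) \left(1 + Z\right) = \left(1 + Z\right) \left(2 + Z\right)$)
$x = - \frac{64}{9}$ ($x = - \frac{8^{2}}{9} = \left(- \frac{1}{9}\right) 64 = - \frac{64}{9} \approx -7.1111$)
$\left(c{\left(M{\left(-3,3 \right)} \right)} + x\right)^{2} = \left(\left(2 + \left(-3 - 3\right)^{2} + 3 \left(-3 - 3\right)\right) - \frac{64}{9}\right)^{2} = \left(\left(2 + \left(-6\right)^{2} + 3 \left(-6\right)\right) - \frac{64}{9}\right)^{2} = \left(\left(2 + 36 - 18\right) - \frac{64}{9}\right)^{2} = \left(20 - \frac{64}{9}\right)^{2} = \left(\frac{116}{9}\right)^{2} = \frac{13456}{81}$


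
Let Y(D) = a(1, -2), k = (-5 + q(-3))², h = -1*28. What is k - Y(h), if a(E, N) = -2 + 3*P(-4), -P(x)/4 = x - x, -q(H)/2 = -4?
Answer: 11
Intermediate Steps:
q(H) = 8 (q(H) = -2*(-4) = 8)
P(x) = 0 (P(x) = -4*(x - x) = -4*0 = 0)
h = -28
k = 9 (k = (-5 + 8)² = 3² = 9)
a(E, N) = -2 (a(E, N) = -2 + 3*0 = -2 + 0 = -2)
Y(D) = -2
k - Y(h) = 9 - 1*(-2) = 9 + 2 = 11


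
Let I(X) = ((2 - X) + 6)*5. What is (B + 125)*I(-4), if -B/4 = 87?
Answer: -13380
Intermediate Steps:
B = -348 (B = -4*87 = -348)
I(X) = 40 - 5*X (I(X) = (8 - X)*5 = 40 - 5*X)
(B + 125)*I(-4) = (-348 + 125)*(40 - 5*(-4)) = -223*(40 + 20) = -223*60 = -13380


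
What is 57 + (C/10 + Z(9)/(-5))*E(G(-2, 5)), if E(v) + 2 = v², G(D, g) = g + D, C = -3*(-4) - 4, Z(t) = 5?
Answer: 278/5 ≈ 55.600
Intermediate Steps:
C = 8 (C = 12 - 4 = 8)
G(D, g) = D + g
E(v) = -2 + v²
57 + (C/10 + Z(9)/(-5))*E(G(-2, 5)) = 57 + (8/10 + 5/(-5))*(-2 + (-2 + 5)²) = 57 + (8*(⅒) + 5*(-⅕))*(-2 + 3²) = 57 + (⅘ - 1)*(-2 + 9) = 57 - ⅕*7 = 57 - 7/5 = 278/5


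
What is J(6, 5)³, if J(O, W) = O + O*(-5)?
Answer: -13824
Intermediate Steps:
J(O, W) = -4*O (J(O, W) = O - 5*O = -4*O)
J(6, 5)³ = (-4*6)³ = (-24)³ = -13824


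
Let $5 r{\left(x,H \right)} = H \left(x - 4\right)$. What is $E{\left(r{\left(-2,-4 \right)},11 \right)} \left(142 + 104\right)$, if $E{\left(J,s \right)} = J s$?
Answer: $\frac{64944}{5} \approx 12989.0$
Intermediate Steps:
$r{\left(x,H \right)} = \frac{H \left(-4 + x\right)}{5}$ ($r{\left(x,H \right)} = \frac{H \left(x - 4\right)}{5} = \frac{H \left(-4 + x\right)}{5}$)
$E{\left(r{\left(-2,-4 \right)},11 \right)} \left(142 + 104\right) = \frac{1}{5} \left(-4\right) \left(-4 - 2\right) 11 \left(142 + 104\right) = \frac{1}{5} \left(-4\right) \left(-6\right) 11 \cdot 246 = \frac{24}{5} \cdot 11 \cdot 246 = \frac{264}{5} \cdot 246 = \frac{64944}{5}$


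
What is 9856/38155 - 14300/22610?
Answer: -32277234/86268455 ≈ -0.37415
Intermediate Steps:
9856/38155 - 14300/22610 = 9856*(1/38155) - 14300*1/22610 = 9856/38155 - 1430/2261 = -32277234/86268455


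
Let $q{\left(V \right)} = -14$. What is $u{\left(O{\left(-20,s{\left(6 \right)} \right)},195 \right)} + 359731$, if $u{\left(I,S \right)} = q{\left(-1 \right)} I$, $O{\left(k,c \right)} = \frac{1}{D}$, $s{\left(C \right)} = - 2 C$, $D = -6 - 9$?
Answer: $\frac{5395979}{15} \approx 3.5973 \cdot 10^{5}$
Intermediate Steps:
$D = -15$ ($D = -6 - 9 = -15$)
$O{\left(k,c \right)} = - \frac{1}{15}$ ($O{\left(k,c \right)} = \frac{1}{-15} = - \frac{1}{15}$)
$u{\left(I,S \right)} = - 14 I$
$u{\left(O{\left(-20,s{\left(6 \right)} \right)},195 \right)} + 359731 = \left(-14\right) \left(- \frac{1}{15}\right) + 359731 = \frac{14}{15} + 359731 = \frac{5395979}{15}$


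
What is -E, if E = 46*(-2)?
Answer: 92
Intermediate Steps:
E = -92
-E = -1*(-92) = 92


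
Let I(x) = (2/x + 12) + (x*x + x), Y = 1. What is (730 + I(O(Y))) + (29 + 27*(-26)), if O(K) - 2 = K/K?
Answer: 245/3 ≈ 81.667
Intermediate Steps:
O(K) = 3 (O(K) = 2 + K/K = 2 + 1 = 3)
I(x) = 12 + x + x² + 2/x (I(x) = (12 + 2/x) + (x² + x) = (12 + 2/x) + (x + x²) = 12 + x + x² + 2/x)
(730 + I(O(Y))) + (29 + 27*(-26)) = (730 + (12 + 3 + 3² + 2/3)) + (29 + 27*(-26)) = (730 + (12 + 3 + 9 + 2*(⅓))) + (29 - 702) = (730 + (12 + 3 + 9 + ⅔)) - 673 = (730 + 74/3) - 673 = 2264/3 - 673 = 245/3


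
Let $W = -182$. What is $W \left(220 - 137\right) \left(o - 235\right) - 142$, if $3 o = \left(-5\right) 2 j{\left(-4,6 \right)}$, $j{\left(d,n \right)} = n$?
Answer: $3851888$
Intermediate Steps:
$o = -20$ ($o = \frac{\left(-5\right) 2 \cdot 6}{3} = \frac{\left(-10\right) 6}{3} = \frac{1}{3} \left(-60\right) = -20$)
$W \left(220 - 137\right) \left(o - 235\right) - 142 = - 182 \left(220 - 137\right) \left(-20 - 235\right) - 142 = - 182 \cdot 83 \left(-255\right) - 142 = \left(-182\right) \left(-21165\right) - 142 = 3852030 - 142 = 3851888$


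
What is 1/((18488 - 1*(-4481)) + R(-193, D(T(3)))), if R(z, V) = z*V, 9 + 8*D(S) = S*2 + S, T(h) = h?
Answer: 1/22969 ≈ 4.3537e-5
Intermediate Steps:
D(S) = -9/8 + 3*S/8 (D(S) = -9/8 + (S*2 + S)/8 = -9/8 + (2*S + S)/8 = -9/8 + (3*S)/8 = -9/8 + 3*S/8)
R(z, V) = V*z
1/((18488 - 1*(-4481)) + R(-193, D(T(3)))) = 1/((18488 - 1*(-4481)) + (-9/8 + (3/8)*3)*(-193)) = 1/((18488 + 4481) + (-9/8 + 9/8)*(-193)) = 1/(22969 + 0*(-193)) = 1/(22969 + 0) = 1/22969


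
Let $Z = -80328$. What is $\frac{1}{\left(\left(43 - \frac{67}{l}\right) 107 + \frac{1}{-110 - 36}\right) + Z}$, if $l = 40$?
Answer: $- \frac{2920}{221646197} \approx -1.3174 \cdot 10^{-5}$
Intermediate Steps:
$\frac{1}{\left(\left(43 - \frac{67}{l}\right) 107 + \frac{1}{-110 - 36}\right) + Z} = \frac{1}{\left(\left(43 - \frac{67}{40}\right) 107 + \frac{1}{-110 - 36}\right) - 80328} = \frac{1}{\left(\left(43 - 67 \cdot \frac{1}{40}\right) 107 + \frac{1}{-146}\right) - 80328} = \frac{1}{\left(\left(43 - \frac{67}{40}\right) 107 - \frac{1}{146}\right) - 80328} = \frac{1}{\left(\frac{1653}{40} \cdot 107 - \frac{1}{146}\right) - 80328} = \frac{1}{\left(\frac{176871}{40} - \frac{1}{146}\right) - 80328} = \frac{1}{\frac{12911563}{2920} - 80328} = \frac{1}{- \frac{221646197}{2920}} = - \frac{2920}{221646197}$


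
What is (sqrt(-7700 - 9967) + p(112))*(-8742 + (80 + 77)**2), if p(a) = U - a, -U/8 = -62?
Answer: 6108288 + 47721*I*sqrt(1963) ≈ 6.1083e+6 + 2.1143e+6*I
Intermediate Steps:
U = 496 (U = -8*(-62) = 496)
p(a) = 496 - a
(sqrt(-7700 - 9967) + p(112))*(-8742 + (80 + 77)**2) = (sqrt(-7700 - 9967) + (496 - 1*112))*(-8742 + (80 + 77)**2) = (sqrt(-17667) + (496 - 112))*(-8742 + 157**2) = (3*I*sqrt(1963) + 384)*(-8742 + 24649) = (384 + 3*I*sqrt(1963))*15907 = 6108288 + 47721*I*sqrt(1963)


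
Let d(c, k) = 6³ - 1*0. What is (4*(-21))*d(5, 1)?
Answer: -18144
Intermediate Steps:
d(c, k) = 216 (d(c, k) = 216 + 0 = 216)
(4*(-21))*d(5, 1) = (4*(-21))*216 = -84*216 = -18144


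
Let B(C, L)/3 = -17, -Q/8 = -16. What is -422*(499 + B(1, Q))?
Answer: -189056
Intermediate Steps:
Q = 128 (Q = -8*(-16) = 128)
B(C, L) = -51 (B(C, L) = 3*(-17) = -51)
-422*(499 + B(1, Q)) = -422*(499 - 51) = -422*448 = -189056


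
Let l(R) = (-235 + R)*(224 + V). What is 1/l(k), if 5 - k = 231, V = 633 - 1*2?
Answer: -1/394155 ≈ -2.5371e-6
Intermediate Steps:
V = 631 (V = 633 - 2 = 631)
k = -226 (k = 5 - 1*231 = 5 - 231 = -226)
l(R) = -200925 + 855*R (l(R) = (-235 + R)*(224 + 631) = (-235 + R)*855 = -200925 + 855*R)
1/l(k) = 1/(-200925 + 855*(-226)) = 1/(-200925 - 193230) = 1/(-394155) = -1/394155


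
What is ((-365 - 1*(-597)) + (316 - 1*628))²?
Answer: 6400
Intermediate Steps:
((-365 - 1*(-597)) + (316 - 1*628))² = ((-365 + 597) + (316 - 628))² = (232 - 312)² = (-80)² = 6400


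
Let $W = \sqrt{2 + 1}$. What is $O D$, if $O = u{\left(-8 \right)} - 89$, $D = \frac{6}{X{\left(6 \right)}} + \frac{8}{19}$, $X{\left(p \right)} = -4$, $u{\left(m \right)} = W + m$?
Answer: $\frac{3977}{38} - \frac{41 \sqrt{3}}{38} \approx 102.79$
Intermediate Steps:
$W = \sqrt{3} \approx 1.732$
$u{\left(m \right)} = m + \sqrt{3}$ ($u{\left(m \right)} = \sqrt{3} + m = m + \sqrt{3}$)
$D = - \frac{41}{38}$ ($D = \frac{6}{-4} + \frac{8}{19} = 6 \left(- \frac{1}{4}\right) + 8 \cdot \frac{1}{19} = - \frac{3}{2} + \frac{8}{19} = - \frac{41}{38} \approx -1.0789$)
$O = -97 + \sqrt{3}$ ($O = \left(-8 + \sqrt{3}\right) - 89 = -97 + \sqrt{3} \approx -95.268$)
$O D = \left(-97 + \sqrt{3}\right) \left(- \frac{41}{38}\right) = \frac{3977}{38} - \frac{41 \sqrt{3}}{38}$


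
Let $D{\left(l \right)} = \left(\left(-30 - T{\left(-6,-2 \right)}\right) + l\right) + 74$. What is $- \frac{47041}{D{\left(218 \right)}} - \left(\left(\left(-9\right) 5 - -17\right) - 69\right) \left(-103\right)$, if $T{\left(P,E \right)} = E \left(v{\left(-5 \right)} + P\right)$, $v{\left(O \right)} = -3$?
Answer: $- \frac{2484845}{244} \approx -10184.0$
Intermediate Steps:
$T{\left(P,E \right)} = E \left(-3 + P\right)$
$D{\left(l \right)} = 26 + l$ ($D{\left(l \right)} = \left(\left(-30 - - 2 \left(-3 - 6\right)\right) + l\right) + 74 = \left(\left(-30 - \left(-2\right) \left(-9\right)\right) + l\right) + 74 = \left(\left(-30 - 18\right) + l\right) + 74 = \left(-48 + l\right) + 74 = 26 + l$)
$- \frac{47041}{D{\left(218 \right)}} - \left(\left(\left(-9\right) 5 - -17\right) - 69\right) \left(-103\right) = - \frac{47041}{26 + 218} - \left(\left(\left(-9\right) 5 - -17\right) - 69\right) \left(-103\right) = - \frac{47041}{244} - \left(\left(-45 + 17\right) - 69\right) \left(-103\right) = \left(-47041\right) \frac{1}{244} - \left(-28 - 69\right) \left(-103\right) = - \frac{47041}{244} - \left(-97\right) \left(-103\right) = - \frac{47041}{244} - 9991 = - \frac{2484845}{244}$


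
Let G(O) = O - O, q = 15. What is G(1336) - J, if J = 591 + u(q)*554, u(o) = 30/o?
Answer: -1699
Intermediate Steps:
G(O) = 0
J = 1699 (J = 591 + (30/15)*554 = 591 + (30*(1/15))*554 = 591 + 2*554 = 591 + 1108 = 1699)
G(1336) - J = 0 - 1*1699 = 0 - 1699 = -1699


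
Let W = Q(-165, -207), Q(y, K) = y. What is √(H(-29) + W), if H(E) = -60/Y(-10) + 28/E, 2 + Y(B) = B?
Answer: 2*I*√33843/29 ≈ 12.687*I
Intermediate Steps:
Y(B) = -2 + B
H(E) = 5 + 28/E (H(E) = -60/(-2 - 10) + 28/E = -60/(-12) + 28/E = -60*(-1/12) + 28/E = 5 + 28/E)
W = -165
√(H(-29) + W) = √((5 + 28/(-29)) - 165) = √((5 + 28*(-1/29)) - 165) = √((5 - 28/29) - 165) = √(117/29 - 165) = √(-4668/29) = 2*I*√33843/29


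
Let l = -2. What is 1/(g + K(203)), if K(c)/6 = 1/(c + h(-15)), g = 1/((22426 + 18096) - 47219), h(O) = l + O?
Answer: 207607/6666 ≈ 31.144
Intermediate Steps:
h(O) = -2 + O
g = -1/6697 (g = 1/(40522 - 47219) = 1/(-6697) = -1/6697 ≈ -0.00014932)
K(c) = 6/(-17 + c) (K(c) = 6/(c + (-2 - 15)) = 6/(c - 17) = 6/(-17 + c))
1/(g + K(203)) = 1/(-1/6697 + 6/(-17 + 203)) = 1/(-1/6697 + 6/186) = 1/(-1/6697 + 6*(1/186)) = 1/(-1/6697 + 1/31) = 1/(6666/207607) = 207607/6666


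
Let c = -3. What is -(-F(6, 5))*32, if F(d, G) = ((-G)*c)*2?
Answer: 960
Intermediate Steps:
F(d, G) = 6*G (F(d, G) = (-G*(-3))*2 = (3*G)*2 = 6*G)
-(-F(6, 5))*32 = -(-6*5)*32 = -(-1*30)*32 = -(-30)*32 = -1*(-960) = 960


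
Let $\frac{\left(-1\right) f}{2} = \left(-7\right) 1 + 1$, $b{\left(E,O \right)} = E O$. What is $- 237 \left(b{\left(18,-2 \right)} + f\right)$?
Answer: $5688$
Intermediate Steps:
$f = 12$ ($f = - 2 \left(\left(-7\right) 1 + 1\right) = - 2 \left(-7 + 1\right) = \left(-2\right) \left(-6\right) = 12$)
$- 237 \left(b{\left(18,-2 \right)} + f\right) = - 237 \left(18 \left(-2\right) + 12\right) = - 237 \left(-36 + 12\right) = \left(-237\right) \left(-24\right) = 5688$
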